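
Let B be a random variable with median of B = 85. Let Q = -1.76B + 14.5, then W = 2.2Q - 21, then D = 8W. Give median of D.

median of Q = (-1.76)·85 + 14.5 = -135.1.
median of W = 2.2·(-135.1) + (-21) = -318.22.
median of D = 8·(-318.22) = -2545.76.

median of D = -2545.76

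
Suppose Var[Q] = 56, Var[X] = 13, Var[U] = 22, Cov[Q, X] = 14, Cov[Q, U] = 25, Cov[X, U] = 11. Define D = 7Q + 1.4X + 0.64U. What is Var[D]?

Var[D] = a²·Var[Q] + b²·Var[X] + c²·Var[U] + 2ab·Cov[Q, X] + 2ac·Cov[Q, U] + 2bc·Cov[X, U], with a = 7, b = 1.4, c = 0.64.
= 2744 + 25.48 + 9.0112 + 274.4 + 224 + 19.712
= 3296.6032.

Var[D] = 3296.6032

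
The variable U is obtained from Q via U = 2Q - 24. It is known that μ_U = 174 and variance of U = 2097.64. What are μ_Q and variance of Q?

μ_Q = 99, variance of Q = 524.41

From U = 2Q - 24: μ_U = a·μ_Q + b, so μ_Q = (μ_U − b)/a = (174 − (-24))/2 = 99.
variance of U = a²·variance of Q, so variance of Q = 2097.64/2² = 524.41.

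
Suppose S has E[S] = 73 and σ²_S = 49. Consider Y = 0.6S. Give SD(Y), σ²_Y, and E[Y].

SD(Y) = 4.2, σ²_Y = 17.64, E[Y] = 43.8

Y = 0.6S is linear with a = 0.6, b = 0.
SD(S) = √49 = 7.
SD(Y) = |a|·SD(S) = |0.6|·7 = 4.2.
σ²_Y = a²·σ²_S = 0.6²·49 = 17.64.
E[Y] = a·E[S] + b = 0.6·73 = 43.8.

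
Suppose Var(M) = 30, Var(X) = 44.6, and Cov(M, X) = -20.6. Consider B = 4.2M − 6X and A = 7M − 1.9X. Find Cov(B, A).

By bilinearity, Cov(B, A) = ac·Var(M) + bd·Var(X) + (ad+bc)·Cov(M, X), with a=4.2, b=-6, c=7, d=-1.9.
ac·Var(M) = 4.2·7·30 = 882
bd·Var(X) = (-6)·(-1.9)·44.6 = 508.44
(ad+bc)·Cov(M, X) = (-49.98)·(-20.6) = 1029.588
Cov(B, A) = 882 + 508.44 + 1029.588 = 2420.028.

Cov(B, A) = 2420.028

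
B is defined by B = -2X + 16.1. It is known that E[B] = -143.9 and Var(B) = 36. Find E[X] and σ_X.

From B = -2X + 16.1: E[B] = a·E[X] + b, so E[X] = (E[B] − b)/a = (-143.9 − 16.1)/(-2) = 80.
σ_B = √36 = 6.
σ_B = |a|·σ_X, so σ_X = 6/|-2| = 3.

E[X] = 80, σ_X = 3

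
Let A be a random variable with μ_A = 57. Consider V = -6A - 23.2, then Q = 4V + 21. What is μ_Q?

μ_Q = -1439.8

μ_V = (-6)·57 + (-23.2) = -365.2.
μ_Q = 4·(-365.2) + 21 = -1439.8.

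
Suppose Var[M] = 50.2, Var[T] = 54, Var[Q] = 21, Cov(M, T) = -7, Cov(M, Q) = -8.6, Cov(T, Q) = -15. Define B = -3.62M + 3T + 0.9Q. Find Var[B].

Var[B] = 1287.92848

Var[B] = a²·Var[M] + b²·Var[T] + c²·Var[Q] + 2ab·Cov(M, T) + 2ac·Cov(M, Q) + 2bc·Cov(T, Q), with a = -3.62, b = 3, c = 0.9.
= 657.84088 + 486 + 17.01 + 152.04 + 56.0376 + (-81)
= 1287.92848.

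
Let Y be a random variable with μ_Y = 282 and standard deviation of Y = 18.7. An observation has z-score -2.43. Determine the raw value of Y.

Y = μ_Y + z·standard deviation of Y = 282 + (-2.43)·18.7 = 236.559.

Y = 236.559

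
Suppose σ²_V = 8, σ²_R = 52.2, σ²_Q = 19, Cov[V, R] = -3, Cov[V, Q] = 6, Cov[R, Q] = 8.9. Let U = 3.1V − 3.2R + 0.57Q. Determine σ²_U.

σ²_U = 665.8379

σ²_U = a²·σ²_V + b²·σ²_R + c²·σ²_Q + 2ab·Cov[V, R] + 2ac·Cov[V, Q] + 2bc·Cov[R, Q], with a = 3.1, b = -3.2, c = 0.57.
= 76.88 + 534.528 + 6.1731 + 59.52 + 21.204 + (-32.4672)
= 665.8379.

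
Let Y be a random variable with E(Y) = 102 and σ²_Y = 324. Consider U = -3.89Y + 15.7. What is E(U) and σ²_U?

U = -3.89Y + 15.7 is linear with a = -3.89, b = 15.7.
E(U) = a·E(Y) + b = (-3.89)·102 + 15.7 = -381.08.
σ²_U = a²·σ²_Y = (-3.89)²·324 = 4902.8004 (the additive constant 15.7 does not affect variance).

E(U) = -381.08, σ²_U = 4902.8004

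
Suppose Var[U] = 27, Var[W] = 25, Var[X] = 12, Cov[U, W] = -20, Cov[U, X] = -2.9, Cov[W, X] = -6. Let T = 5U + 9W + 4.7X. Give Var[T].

Var[T] = 521.18

Var[T] = a²·Var[U] + b²·Var[W] + c²·Var[X] + 2ab·Cov[U, W] + 2ac·Cov[U, X] + 2bc·Cov[W, X], with a = 5, b = 9, c = 4.7.
= 675 + 2025 + 265.08 + (-1800) + (-136.3) + (-507.6)
= 521.18.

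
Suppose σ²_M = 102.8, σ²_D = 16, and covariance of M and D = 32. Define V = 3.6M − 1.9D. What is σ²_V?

σ²_V = 952.288

σ²_V = a²·σ²_M + b²·σ²_D + 2ab·covariance of M and D with a = 3.6, b = -1.9.
= 3.6²·102.8 + (-1.9)²·16 + 2·3.6·(-1.9)·32
= 1332.288 + 57.76 + (-437.76) = 952.288.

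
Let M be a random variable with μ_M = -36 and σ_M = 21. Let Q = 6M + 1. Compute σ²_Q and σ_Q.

σ²_Q = 15876, σ_Q = 126

Q = 6M + 1 is linear with a = 6, b = 1.
σ²_M = 21² = 441.
σ²_Q = a²·σ²_M = 6²·441 = 15876 (the additive constant 1 does not affect variance).
σ_Q = |a|·σ_M = |6|·21 = 126.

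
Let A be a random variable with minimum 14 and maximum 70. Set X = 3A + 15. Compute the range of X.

Range of A = 70 − 14 = 56.
Range(X) = |a|·Range(A) = |3|·56 = 168.

Range(X) = 168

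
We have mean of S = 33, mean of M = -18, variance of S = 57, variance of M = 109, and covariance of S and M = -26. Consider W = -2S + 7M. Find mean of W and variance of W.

mean of W = -192, variance of W = 6297

mean of W = (-2)·mean of S + 7·mean of M = (-2)·33 + 7·(-18) = -192.
variance of W = a²·variance of S + b²·variance of M + 2ab·covariance of S and M with a = -2, b = 7.
= (-2)²·57 + 7²·109 + 2·(-2)·7·(-26)
= 228 + 5341 + 728 = 6297.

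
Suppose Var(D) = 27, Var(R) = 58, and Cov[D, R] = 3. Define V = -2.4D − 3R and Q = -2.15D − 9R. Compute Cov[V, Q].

By bilinearity, Cov[V, Q] = ac·Var(D) + bd·Var(R) + (ad+bc)·Cov[D, R], with a=-2.4, b=-3, c=-2.15, d=-9.
ac·Var(D) = (-2.4)·(-2.15)·27 = 139.32
bd·Var(R) = (-3)·(-9)·58 = 1566
(ad+bc)·Cov[D, R] = (28.05)·3 = 84.15
Cov[V, Q] = 139.32 + 1566 + 84.15 = 1789.47.

Cov[V, Q] = 1789.47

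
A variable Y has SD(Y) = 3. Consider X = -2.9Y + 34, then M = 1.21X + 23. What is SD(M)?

SD(X) = |-2.9|·3 = 8.7.
SD(M) = |1.21|·8.7 = 10.527.

SD(M) = 10.527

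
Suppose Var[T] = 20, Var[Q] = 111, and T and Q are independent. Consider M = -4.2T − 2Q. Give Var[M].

Var[M] = a²·Var[T] + b²·Var[Q] + 2ab·Cov(T, Q) with a = -4.2, b = -2.
Independence gives Cov(T, Q) = 0.
= (-4.2)²·20 + (-2)²·111 + 2·(-4.2)·(-2)·0
= 352.8 + 444 + 0 = 796.8.

Var[M] = 796.8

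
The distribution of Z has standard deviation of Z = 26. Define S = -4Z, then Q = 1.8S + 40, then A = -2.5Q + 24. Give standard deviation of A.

standard deviation of A = 468

standard deviation of S = |-4|·26 = 104.
standard deviation of Q = |1.8|·104 = 187.2.
standard deviation of A = |-2.5|·187.2 = 468.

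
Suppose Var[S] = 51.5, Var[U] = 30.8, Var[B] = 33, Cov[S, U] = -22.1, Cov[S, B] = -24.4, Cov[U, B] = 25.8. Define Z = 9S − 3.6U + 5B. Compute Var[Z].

Var[Z] = 3702.948

Var[Z] = a²·Var[S] + b²·Var[U] + c²·Var[B] + 2ab·Cov[S, U] + 2ac·Cov[S, B] + 2bc·Cov[U, B], with a = 9, b = -3.6, c = 5.
= 4171.5 + 399.168 + 825 + 1432.08 + (-2196) + (-928.8)
= 3702.948.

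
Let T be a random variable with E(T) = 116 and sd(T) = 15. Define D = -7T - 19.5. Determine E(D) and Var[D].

E(D) = -831.5, Var[D] = 11025

D = -7T - 19.5 is linear with a = -7, b = -19.5.
E(D) = a·E(T) + b = (-7)·116 + (-19.5) = -831.5.
Var[T] = 15² = 225.
Var[D] = a²·Var[T] = (-7)²·225 = 11025 (the additive constant -19.5 does not affect variance).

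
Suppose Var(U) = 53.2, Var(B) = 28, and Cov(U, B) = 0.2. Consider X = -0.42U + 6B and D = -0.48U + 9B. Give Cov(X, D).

Cov(X, D) = 1521.39312

By bilinearity, Cov(X, D) = ac·Var(U) + bd·Var(B) + (ad+bc)·Cov(U, B), with a=-0.42, b=6, c=-0.48, d=9.
ac·Var(U) = (-0.42)·(-0.48)·53.2 = 10.72512
bd·Var(B) = 6·9·28 = 1512
(ad+bc)·Cov(U, B) = (-6.66)·0.2 = -1.332
Cov(X, D) = 10.72512 + 1512 + (-1.332) = 1521.39312.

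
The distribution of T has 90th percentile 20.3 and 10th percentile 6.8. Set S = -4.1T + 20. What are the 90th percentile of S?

90th percentile of S = -7.88

Since a = -4.1 < 0 the transformation is decreasing, reversing order: the 90th percentile of S corresponds to the 10th percentile of T.
So P_{90}(S) = a·P_{10}(T) + b = (-4.1)·6.8 + 20 = -7.88.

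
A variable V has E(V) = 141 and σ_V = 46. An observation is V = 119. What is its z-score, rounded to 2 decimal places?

z = (V − E(V)) / σ_V = (119 − 141) / 46 ≈ -0.48.

z = -0.48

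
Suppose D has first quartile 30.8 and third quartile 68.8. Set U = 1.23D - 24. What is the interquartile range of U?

IQR(U) = 46.74

IQR of D = Q3 − Q1 = 68.8 − 30.8 = 38.
Under U = aD + b, IQR(U) = |a|·IQR(D) = |1.23|·38 = 46.74 (shifts cancel; spread scales by |a|).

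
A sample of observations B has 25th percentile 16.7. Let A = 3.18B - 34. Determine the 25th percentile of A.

25th percentile of A = 19.106

Since a = 3.18 > 0 the transformation is increasing, so the 25th percentile of A = a·(P_{25} of B) + b = 3.18·16.7 + (-34) = 19.106.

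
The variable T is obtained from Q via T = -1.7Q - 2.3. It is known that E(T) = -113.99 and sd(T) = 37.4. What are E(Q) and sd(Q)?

E(Q) = 65.7, sd(Q) = 22

From T = -1.7Q - 2.3: E(T) = a·E(Q) + b, so E(Q) = (E(T) − b)/a = (-113.99 − (-2.3))/(-1.7) = 65.7.
sd(T) = |a|·sd(Q), so sd(Q) = 37.4/|-1.7| = 22.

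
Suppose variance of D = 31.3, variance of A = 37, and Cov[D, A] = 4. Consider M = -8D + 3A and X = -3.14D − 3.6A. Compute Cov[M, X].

Cov[M, X] = 464.176

By bilinearity, Cov[M, X] = ac·variance of D + bd·variance of A + (ad+bc)·Cov[D, A], with a=-8, b=3, c=-3.14, d=-3.6.
ac·variance of D = (-8)·(-3.14)·31.3 = 786.256
bd·variance of A = 3·(-3.6)·37 = -399.6
(ad+bc)·Cov[D, A] = (19.38)·4 = 77.52
Cov[M, X] = 786.256 + (-399.6) + 77.52 = 464.176.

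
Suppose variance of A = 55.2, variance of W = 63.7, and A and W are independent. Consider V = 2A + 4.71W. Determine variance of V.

variance of V = a²·variance of A + b²·variance of W + 2ab·covariance of A and W with a = 2, b = 4.71.
Independence gives covariance of A and W = 0.
= 2²·55.2 + 4.71²·63.7 + 2·2·4.71·0
= 220.8 + 1413.12717 + 0 = 1633.92717.

variance of V = 1633.92717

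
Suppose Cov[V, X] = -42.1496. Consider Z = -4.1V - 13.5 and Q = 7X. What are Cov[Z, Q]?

Cov[Z, Q] = a·c·Cov[V, X] = (-4.1)·7·(-42.1496) = 1209.69352. Additive constants drop out.

Cov[Z, Q] = 1209.69352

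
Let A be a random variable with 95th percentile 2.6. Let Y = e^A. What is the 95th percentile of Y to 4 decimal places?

95th percentile of Y = 13.4637

e^A is increasing, so P_{95}(Y) = g(P_{95}(A)) ≈ 13.4637.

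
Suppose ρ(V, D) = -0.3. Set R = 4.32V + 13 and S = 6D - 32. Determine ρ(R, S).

ρ(R, S) = -0.3

Linear rescalings preserve correlation up to sign; here the slopes 4.32 and 6 have the same sign, so ρ(R, S) = ρ(V, D) = -0.3.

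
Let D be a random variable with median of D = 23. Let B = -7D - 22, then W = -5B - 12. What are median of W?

median of B = (-7)·23 + (-22) = -183.
median of W = (-5)·(-183) + (-12) = 903.

median of W = 903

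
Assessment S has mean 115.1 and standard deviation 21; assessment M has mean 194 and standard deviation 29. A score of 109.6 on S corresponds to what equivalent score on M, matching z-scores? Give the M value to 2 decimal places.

M = 186.40

z = (109.6 − 115.1)/21 ≈ -0.2619.
M = 194 + z·29 = 194 + (109.6 − 115.1)·29/21 ≈ 186.40.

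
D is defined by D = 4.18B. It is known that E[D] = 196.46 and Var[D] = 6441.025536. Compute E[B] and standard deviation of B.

E[B] = 47, standard deviation of B = 19.2

From D = 4.18B: E[D] = a·E[B] + b, so E[B] = (E[D] − b)/a = (196.46 − 0)/4.18 = 47.
standard deviation of D = √6441.025536 = 80.256.
standard deviation of D = |a|·standard deviation of B, so standard deviation of B = 80.256/|4.18| = 19.2.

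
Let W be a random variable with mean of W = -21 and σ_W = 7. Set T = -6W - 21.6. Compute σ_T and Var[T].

T = -6W - 21.6 is linear with a = -6, b = -21.6.
σ_T = |a|·σ_W = |-6|·7 = 42.
Var[W] = 7² = 49.
Var[T] = a²·Var[W] = (-6)²·49 = 1764 (the additive constant -21.6 does not affect variance).

σ_T = 42, Var[T] = 1764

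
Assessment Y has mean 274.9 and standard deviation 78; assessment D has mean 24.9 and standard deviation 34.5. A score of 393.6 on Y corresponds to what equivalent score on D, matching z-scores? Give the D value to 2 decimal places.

z = (393.6 − 274.9)/78 ≈ 1.5218.
D = 24.9 + z·34.5 = 24.9 + (393.6 − 274.9)·34.5/78 ≈ 77.40.

D = 77.40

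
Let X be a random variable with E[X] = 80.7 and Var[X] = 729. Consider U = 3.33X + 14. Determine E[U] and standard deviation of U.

E[U] = 282.731, standard deviation of U = 89.91

U = 3.33X + 14 is linear with a = 3.33, b = 14.
E[U] = a·E[X] + b = 3.33·80.7 + 14 = 282.731.
standard deviation of X = √729 = 27.
standard deviation of U = |a|·standard deviation of X = |3.33|·27 = 89.91.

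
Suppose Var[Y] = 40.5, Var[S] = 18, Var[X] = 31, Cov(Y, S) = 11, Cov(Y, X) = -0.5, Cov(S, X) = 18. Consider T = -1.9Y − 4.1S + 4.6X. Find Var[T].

Var[T] = 605.905

Var[T] = a²·Var[Y] + b²·Var[S] + c²·Var[X] + 2ab·Cov(Y, S) + 2ac·Cov(Y, X) + 2bc·Cov(S, X), with a = -1.9, b = -4.1, c = 4.6.
= 146.205 + 302.58 + 655.96 + 171.38 + 8.74 + (-678.96)
= 605.905.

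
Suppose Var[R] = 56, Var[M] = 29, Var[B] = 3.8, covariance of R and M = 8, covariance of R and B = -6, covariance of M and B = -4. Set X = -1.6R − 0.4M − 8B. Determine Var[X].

Var[X] = 222.24

Var[X] = a²·Var[R] + b²·Var[M] + c²·Var[B] + 2ab·covariance of R and M + 2ac·covariance of R and B + 2bc·covariance of M and B, with a = -1.6, b = -0.4, c = -8.
= 143.36 + 4.64 + 243.2 + 10.24 + (-153.6) + (-25.6)
= 222.24.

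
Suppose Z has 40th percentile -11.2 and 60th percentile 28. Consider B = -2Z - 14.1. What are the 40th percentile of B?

40th percentile of B = -70.1

Since a = -2 < 0 the transformation is decreasing, reversing order: the 40th percentile of B corresponds to the 60th percentile of Z.
So P_{40}(B) = a·P_{60}(Z) + b = (-2)·28 + (-14.1) = -70.1.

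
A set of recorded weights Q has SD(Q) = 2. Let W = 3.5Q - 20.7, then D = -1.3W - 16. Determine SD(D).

SD(W) = |3.5|·2 = 7.
SD(D) = |-1.3|·7 = 9.1.

SD(D) = 9.1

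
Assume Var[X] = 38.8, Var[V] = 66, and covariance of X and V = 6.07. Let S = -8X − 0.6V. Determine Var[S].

Var[S] = a²·Var[X] + b²·Var[V] + 2ab·covariance of X and V with a = -8, b = -0.6.
= (-8)²·38.8 + (-0.6)²·66 + 2·(-8)·(-0.6)·6.07
= 2483.2 + 23.76 + 58.272 = 2565.232.

Var[S] = 2565.232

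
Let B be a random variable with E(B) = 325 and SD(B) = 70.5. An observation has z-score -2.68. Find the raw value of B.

B = E(B) + z·SD(B) = 325 + (-2.68)·70.5 = 136.06.

B = 136.06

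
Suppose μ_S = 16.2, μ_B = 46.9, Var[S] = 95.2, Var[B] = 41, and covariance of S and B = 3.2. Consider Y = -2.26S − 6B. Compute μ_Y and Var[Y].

μ_Y = -318.012, Var[Y] = 2049.02752

μ_Y = (-2.26)·μ_S + (-6)·μ_B = (-2.26)·16.2 + (-6)·46.9 = -318.012.
Var[Y] = a²·Var[S] + b²·Var[B] + 2ab·covariance of S and B with a = -2.26, b = -6.
= (-2.26)²·95.2 + (-6)²·41 + 2·(-2.26)·(-6)·3.2
= 486.24352 + 1476 + 86.784 = 2049.02752.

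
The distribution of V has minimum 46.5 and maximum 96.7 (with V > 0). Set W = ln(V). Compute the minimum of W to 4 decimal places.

min(W) = 3.8395

ln(V) is increasing on this domain, so min(W) comes from min(V) = 46.5: min(W) = ln(46.5) ≈ 3.8395.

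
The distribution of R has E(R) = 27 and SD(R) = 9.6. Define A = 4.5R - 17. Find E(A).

E(A) = 104.5

A = 4.5R - 17 is linear with a = 4.5, b = -17.
E(A) = a·E(R) + b = 4.5·27 + (-17) = 104.5.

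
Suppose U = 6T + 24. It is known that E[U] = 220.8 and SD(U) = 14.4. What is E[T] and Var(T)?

From U = 6T + 24: E[U] = a·E[T] + b, so E[T] = (E[U] − b)/a = (220.8 − 24)/6 = 32.8.
Var(U) = 14.4² = 207.36.
Var(U) = a²·Var(T), so Var(T) = 207.36/6² = 5.76.

E[T] = 32.8, Var(T) = 5.76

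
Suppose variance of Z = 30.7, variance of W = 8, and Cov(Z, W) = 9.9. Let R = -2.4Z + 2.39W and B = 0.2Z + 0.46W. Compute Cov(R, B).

Cov(R, B) = -12.1382

By bilinearity, Cov(R, B) = ac·variance of Z + bd·variance of W + (ad+bc)·Cov(Z, W), with a=-2.4, b=2.39, c=0.2, d=0.46.
ac·variance of Z = (-2.4)·0.2·30.7 = -14.736
bd·variance of W = 2.39·0.46·8 = 8.7952
(ad+bc)·Cov(Z, W) = (-0.626)·9.9 = -6.1974
Cov(R, B) = -14.736 + 8.7952 + (-6.1974) = -12.1382.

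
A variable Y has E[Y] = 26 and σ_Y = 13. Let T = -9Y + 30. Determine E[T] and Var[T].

E[T] = -204, Var[T] = 13689

T = -9Y + 30 is linear with a = -9, b = 30.
E[T] = a·E[Y] + b = (-9)·26 + 30 = -204.
Var[Y] = 13² = 169.
Var[T] = a²·Var[Y] = (-9)²·169 = 13689 (the additive constant 30 does not affect variance).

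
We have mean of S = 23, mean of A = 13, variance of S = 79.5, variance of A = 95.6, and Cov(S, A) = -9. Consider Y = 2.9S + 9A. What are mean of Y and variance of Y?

mean of Y = 2.9·mean of S + 9·mean of A = 2.9·23 + 9·13 = 183.7.
variance of Y = a²·variance of S + b²·variance of A + 2ab·Cov(S, A) with a = 2.9, b = 9.
= 2.9²·79.5 + 9²·95.6 + 2·2.9·9·(-9)
= 668.595 + 7743.6 + (-469.8) = 7942.395.

mean of Y = 183.7, variance of Y = 7942.395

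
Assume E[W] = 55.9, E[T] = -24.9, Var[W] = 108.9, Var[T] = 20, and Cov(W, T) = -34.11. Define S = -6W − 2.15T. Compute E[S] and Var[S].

E[S] = (-6)·E[W] + (-2.15)·E[T] = (-6)·55.9 + (-2.15)·(-24.9) = -281.865.
Var[S] = a²·Var[W] + b²·Var[T] + 2ab·Cov(W, T) with a = -6, b = -2.15.
= (-6)²·108.9 + (-2.15)²·20 + 2·(-6)·(-2.15)·(-34.11)
= 3920.4 + 92.45 + (-880.038) = 3132.812.

E[S] = -281.865, Var[S] = 3132.812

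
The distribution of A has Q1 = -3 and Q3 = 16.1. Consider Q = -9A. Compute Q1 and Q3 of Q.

a = -9 < 0 reverses order: Q1(Q) comes from Q3(A), Q3(Q) from Q1(A).
Q1(Q) = (-9)·16.1 = -144.9; Q3(Q) = (-9)·(-3) = 27.

Q1(Q) = -144.9, Q3(Q) = 27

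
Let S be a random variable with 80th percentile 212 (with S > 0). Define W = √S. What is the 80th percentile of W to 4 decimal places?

√S is increasing, so P_{80}(W) = g(P_{80}(S)) ≈ 14.5602.

80th percentile of W = 14.5602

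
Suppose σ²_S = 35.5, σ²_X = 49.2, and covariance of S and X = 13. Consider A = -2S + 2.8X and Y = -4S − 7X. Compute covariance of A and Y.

covariance of A and Y = -643.92

By bilinearity, covariance of A and Y = ac·σ²_S + bd·σ²_X + (ad+bc)·covariance of S and X, with a=-2, b=2.8, c=-4, d=-7.
ac·σ²_S = (-2)·(-4)·35.5 = 284
bd·σ²_X = 2.8·(-7)·49.2 = -964.32
(ad+bc)·covariance of S and X = (2.8)·13 = 36.4
covariance of A and Y = 284 + (-964.32) + 36.4 = -643.92.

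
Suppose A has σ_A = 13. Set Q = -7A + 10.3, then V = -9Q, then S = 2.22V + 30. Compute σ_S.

σ_Q = |-7|·13 = 91.
σ_V = |-9|·91 = 819.
σ_S = |2.22|·819 = 1818.18.

σ_S = 1818.18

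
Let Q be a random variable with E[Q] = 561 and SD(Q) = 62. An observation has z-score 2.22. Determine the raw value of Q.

Q = 698.64

Q = E[Q] + z·SD(Q) = 561 + 2.22·62 = 698.64.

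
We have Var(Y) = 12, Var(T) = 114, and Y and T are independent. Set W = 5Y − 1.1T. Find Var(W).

Var(W) = 437.94

Var(W) = a²·Var(Y) + b²·Var(T) + 2ab·Cov(Y, T) with a = 5, b = -1.1.
Independence gives Cov(Y, T) = 0.
= 5²·12 + (-1.1)²·114 + 2·5·(-1.1)·0
= 300 + 137.94 + 0 = 437.94.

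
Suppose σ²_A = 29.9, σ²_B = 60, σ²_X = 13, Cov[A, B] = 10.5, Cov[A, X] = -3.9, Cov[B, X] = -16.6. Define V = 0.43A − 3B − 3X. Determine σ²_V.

σ²_V = 346.70051

σ²_V = a²·σ²_A + b²·σ²_B + c²·σ²_X + 2ab·Cov[A, B] + 2ac·Cov[A, X] + 2bc·Cov[B, X], with a = 0.43, b = -3, c = -3.
= 5.52851 + 540 + 117 + (-27.09) + 10.062 + (-298.8)
= 346.70051.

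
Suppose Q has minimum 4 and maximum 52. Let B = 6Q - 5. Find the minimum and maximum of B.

a = 6 > 0, so min(B) = a·min(Q)+b = 6·4 + (-5) = 19 and max(B) = 6·52 + (-5) = 307.

min(B) = 19, max(B) = 307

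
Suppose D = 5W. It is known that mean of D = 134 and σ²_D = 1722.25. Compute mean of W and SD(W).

From D = 5W: mean of D = a·mean of W + b, so mean of W = (mean of D − b)/a = (134 − 0)/5 = 26.8.
SD(D) = √1722.25 = 41.5.
SD(D) = |a|·SD(W), so SD(W) = 41.5/|5| = 8.3.

mean of W = 26.8, SD(W) = 8.3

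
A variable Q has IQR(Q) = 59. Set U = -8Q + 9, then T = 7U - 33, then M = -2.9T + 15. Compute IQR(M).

IQR(U) = |-8|·59 = 472.
IQR(T) = |7|·472 = 3304.
IQR(M) = |-2.9|·3304 = 9581.6.

IQR(M) = 9581.6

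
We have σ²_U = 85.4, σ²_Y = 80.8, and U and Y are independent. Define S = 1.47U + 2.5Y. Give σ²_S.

σ²_S = 689.54086

σ²_S = a²·σ²_U + b²·σ²_Y + 2ab·Cov(U, Y) with a = 1.47, b = 2.5.
Independence gives Cov(U, Y) = 0.
= 1.47²·85.4 + 2.5²·80.8 + 2·1.47·2.5·0
= 184.54086 + 505 + 0 = 689.54086.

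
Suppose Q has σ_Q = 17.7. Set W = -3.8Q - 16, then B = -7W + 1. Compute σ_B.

σ_W = |-3.8|·17.7 = 67.26.
σ_B = |-7|·67.26 = 470.82.

σ_B = 470.82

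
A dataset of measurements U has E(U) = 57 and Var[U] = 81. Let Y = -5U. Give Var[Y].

Var[Y] = 2025

Y = -5U is linear with a = -5, b = 0.
Var[Y] = a²·Var[U] = (-5)²·81 = 2025.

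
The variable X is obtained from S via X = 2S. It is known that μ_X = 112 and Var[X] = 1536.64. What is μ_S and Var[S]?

μ_S = 56, Var[S] = 384.16

From X = 2S: μ_X = a·μ_S + b, so μ_S = (μ_X − b)/a = (112 − 0)/2 = 56.
Var[X] = a²·Var[S], so Var[S] = 1536.64/2² = 384.16.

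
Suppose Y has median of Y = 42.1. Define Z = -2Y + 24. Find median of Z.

A linear map preserves order up to sign, so median of Z = a·median of Y + b = (-2)·42.1 + 24 = -60.2.

median of Z = -60.2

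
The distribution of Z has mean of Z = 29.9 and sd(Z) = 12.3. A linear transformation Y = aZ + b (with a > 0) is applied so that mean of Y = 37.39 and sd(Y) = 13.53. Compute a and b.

sd(Y) = a·sd(Z) (a > 0), so a = 13.53/12.3 = 1.1.
mean of Y = a·mean of Z + b, so b = 37.39 − 1.1·29.9 = 4.5.

a = 1.1, b = 4.5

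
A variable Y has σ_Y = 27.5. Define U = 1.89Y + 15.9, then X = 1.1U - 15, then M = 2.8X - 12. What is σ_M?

σ_M = 160.083

σ_U = |1.89|·27.5 = 51.975.
σ_X = |1.1|·51.975 = 57.1725.
σ_M = |2.8|·57.1725 = 160.083.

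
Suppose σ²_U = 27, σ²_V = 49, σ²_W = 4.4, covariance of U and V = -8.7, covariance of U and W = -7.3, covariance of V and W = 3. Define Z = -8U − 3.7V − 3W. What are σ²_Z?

σ²_Z = 1639.57

σ²_Z = a²·σ²_U + b²·σ²_V + c²·σ²_W + 2ab·covariance of U and V + 2ac·covariance of U and W + 2bc·covariance of V and W, with a = -8, b = -3.7, c = -3.
= 1728 + 670.81 + 39.6 + (-515.04) + (-350.4) + 66.6
= 1639.57.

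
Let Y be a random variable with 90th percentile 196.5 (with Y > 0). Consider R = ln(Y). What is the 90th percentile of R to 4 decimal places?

90th percentile of R = 5.2807

ln(Y) is increasing, so P_{90}(R) = g(P_{90}(Y)) ≈ 5.2807.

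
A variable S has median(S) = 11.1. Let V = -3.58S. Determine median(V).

A linear map preserves order up to sign, so median(V) = a·median(S) + b = (-3.58)·11.1 = -39.738.

median(V) = -39.738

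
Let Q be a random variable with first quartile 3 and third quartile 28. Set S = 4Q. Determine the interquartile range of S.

IQR of Q = Q3 − Q1 = 28 − 3 = 25.
Under S = aQ + b, IQR(S) = |a|·IQR(Q) = |4|·25 = 100 (shifts cancel; spread scales by |a|).

IQR(S) = 100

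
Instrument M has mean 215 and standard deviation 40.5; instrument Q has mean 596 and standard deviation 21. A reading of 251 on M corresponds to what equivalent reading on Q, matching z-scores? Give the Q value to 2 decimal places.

z = (251 − 215)/40.5 ≈ 0.8889.
Q = 596 + z·21 = 596 + (251 − 215)·21/40.5 ≈ 614.67.

Q = 614.67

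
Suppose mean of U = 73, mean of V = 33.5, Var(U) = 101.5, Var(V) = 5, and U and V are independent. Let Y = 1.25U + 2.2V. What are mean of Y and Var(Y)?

mean of Y = 164.95, Var(Y) = 182.79375

mean of Y = 1.25·mean of U + 2.2·mean of V = 1.25·73 + 2.2·33.5 = 164.95.
Var(Y) = a²·Var(U) + b²·Var(V) + 2ab·Cov(U, V) with a = 1.25, b = 2.2.
Independence gives Cov(U, V) = 0.
= 1.25²·101.5 + 2.2²·5 + 2·1.25·2.2·0
= 158.59375 + 24.2 + 0 = 182.79375.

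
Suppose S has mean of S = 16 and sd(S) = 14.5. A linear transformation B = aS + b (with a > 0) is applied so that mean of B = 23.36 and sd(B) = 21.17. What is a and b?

sd(B) = a·sd(S) (a > 0), so a = 21.17/14.5 = 1.46.
mean of B = a·mean of S + b, so b = 23.36 − 1.46·16 = 0.

a = 1.46, b = 0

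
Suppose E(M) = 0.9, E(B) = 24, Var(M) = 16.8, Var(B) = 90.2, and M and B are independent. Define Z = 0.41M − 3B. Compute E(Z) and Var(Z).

E(Z) = -71.631, Var(Z) = 814.62408

E(Z) = 0.41·E(M) + (-3)·E(B) = 0.41·0.9 + (-3)·24 = -71.631.
Var(Z) = a²·Var(M) + b²·Var(B) + 2ab·Cov(M, B) with a = 0.41, b = -3.
Independence gives Cov(M, B) = 0.
= 0.41²·16.8 + (-3)²·90.2 + 2·0.41·(-3)·0
= 2.82408 + 811.8 + 0 = 814.62408.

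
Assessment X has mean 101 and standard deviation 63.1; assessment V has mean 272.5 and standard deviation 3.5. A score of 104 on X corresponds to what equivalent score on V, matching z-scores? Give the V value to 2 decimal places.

z = (104 − 101)/63.1 ≈ 0.0475.
V = 272.5 + z·3.5 = 272.5 + (104 − 101)·3.5/63.1 ≈ 272.67.

V = 272.67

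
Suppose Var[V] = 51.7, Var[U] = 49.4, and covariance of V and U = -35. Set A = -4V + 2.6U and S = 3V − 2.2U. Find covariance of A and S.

covariance of A and S = -1483.968

By bilinearity, covariance of A and S = ac·Var[V] + bd·Var[U] + (ad+bc)·covariance of V and U, with a=-4, b=2.6, c=3, d=-2.2.
ac·Var[V] = (-4)·3·51.7 = -620.4
bd·Var[U] = 2.6·(-2.2)·49.4 = -282.568
(ad+bc)·covariance of V and U = (16.6)·(-35) = -581
covariance of A and S = -620.4 + (-282.568) + (-581) = -1483.968.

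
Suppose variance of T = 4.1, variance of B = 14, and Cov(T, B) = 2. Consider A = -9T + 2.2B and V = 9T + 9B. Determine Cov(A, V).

Cov(A, V) = -177.3

By bilinearity, Cov(A, V) = ac·variance of T + bd·variance of B + (ad+bc)·Cov(T, B), with a=-9, b=2.2, c=9, d=9.
ac·variance of T = (-9)·9·4.1 = -332.1
bd·variance of B = 2.2·9·14 = 277.2
(ad+bc)·Cov(T, B) = (-61.2)·2 = -122.4
Cov(A, V) = -332.1 + 277.2 + (-122.4) = -177.3.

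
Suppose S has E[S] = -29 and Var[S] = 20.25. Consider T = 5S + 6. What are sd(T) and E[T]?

sd(T) = 22.5, E[T] = -139

T = 5S + 6 is linear with a = 5, b = 6.
sd(S) = √20.25 = 4.5.
sd(T) = |a|·sd(S) = |5|·4.5 = 22.5.
E[T] = a·E[S] + b = 5·(-29) + 6 = -139.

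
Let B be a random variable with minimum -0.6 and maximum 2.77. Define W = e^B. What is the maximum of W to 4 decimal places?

e^B is increasing on this domain, so max(W) comes from max(B) = 2.77: max(W) = exp(2.77) ≈ 15.9586.

max(W) = 15.9586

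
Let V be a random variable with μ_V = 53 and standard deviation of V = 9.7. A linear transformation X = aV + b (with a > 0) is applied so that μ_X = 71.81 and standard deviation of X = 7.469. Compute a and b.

a = 0.77, b = 31

standard deviation of X = a·standard deviation of V (a > 0), so a = 7.469/9.7 = 0.77.
μ_X = a·μ_V + b, so b = 71.81 − 0.77·53 = 31.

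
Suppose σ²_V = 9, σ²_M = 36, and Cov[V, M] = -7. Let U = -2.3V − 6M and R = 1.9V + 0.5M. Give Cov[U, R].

Cov[U, R] = -59.48

By bilinearity, Cov[U, R] = ac·σ²_V + bd·σ²_M + (ad+bc)·Cov[V, M], with a=-2.3, b=-6, c=1.9, d=0.5.
ac·σ²_V = (-2.3)·1.9·9 = -39.33
bd·σ²_M = (-6)·0.5·36 = -108
(ad+bc)·Cov[V, M] = (-12.55)·(-7) = 87.85
Cov[U, R] = -39.33 + (-108) + 87.85 = -59.48.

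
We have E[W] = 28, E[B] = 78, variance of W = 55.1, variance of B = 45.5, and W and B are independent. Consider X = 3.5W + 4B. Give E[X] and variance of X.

E[X] = 3.5·E[W] + 4·E[B] = 3.5·28 + 4·78 = 410.
variance of X = a²·variance of W + b²·variance of B + 2ab·Cov(W, B) with a = 3.5, b = 4.
Independence gives Cov(W, B) = 0.
= 3.5²·55.1 + 4²·45.5 + 2·3.5·4·0
= 674.975 + 728 + 0 = 1402.975.

E[X] = 410, variance of X = 1402.975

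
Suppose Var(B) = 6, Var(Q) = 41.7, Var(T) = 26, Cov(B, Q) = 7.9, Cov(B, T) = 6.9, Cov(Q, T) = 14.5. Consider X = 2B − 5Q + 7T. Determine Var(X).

Var(X) = a²·Var(B) + b²·Var(Q) + c²·Var(T) + 2ab·Cov(B, Q) + 2ac·Cov(B, T) + 2bc·Cov(Q, T), with a = 2, b = -5, c = 7.
= 24 + 1042.5 + 1274 + (-158) + 193.2 + (-1015)
= 1360.7.

Var(X) = 1360.7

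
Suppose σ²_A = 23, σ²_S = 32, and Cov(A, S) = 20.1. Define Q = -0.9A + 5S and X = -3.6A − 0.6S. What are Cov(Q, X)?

By bilinearity, Cov(Q, X) = ac·σ²_A + bd·σ²_S + (ad+bc)·Cov(A, S), with a=-0.9, b=5, c=-3.6, d=-0.6.
ac·σ²_A = (-0.9)·(-3.6)·23 = 74.52
bd·σ²_S = 5·(-0.6)·32 = -96
(ad+bc)·Cov(A, S) = (-17.46)·20.1 = -350.946
Cov(Q, X) = 74.52 + (-96) + (-350.946) = -372.426.

Cov(Q, X) = -372.426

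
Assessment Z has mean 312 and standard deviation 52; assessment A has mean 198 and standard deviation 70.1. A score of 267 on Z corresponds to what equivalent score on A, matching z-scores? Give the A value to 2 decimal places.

z = (267 − 312)/52 ≈ -0.8654.
A = 198 + z·70.1 = 198 + (267 − 312)·70.1/52 ≈ 137.34.

A = 137.34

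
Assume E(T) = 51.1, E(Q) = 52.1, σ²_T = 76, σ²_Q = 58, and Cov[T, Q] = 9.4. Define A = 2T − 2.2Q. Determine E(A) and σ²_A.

E(A) = -12.42, σ²_A = 502

E(A) = 2·E(T) + (-2.2)·E(Q) = 2·51.1 + (-2.2)·52.1 = -12.42.
σ²_A = a²·σ²_T + b²·σ²_Q + 2ab·Cov[T, Q] with a = 2, b = -2.2.
= 2²·76 + (-2.2)²·58 + 2·2·(-2.2)·9.4
= 304 + 280.72 + (-82.72) = 502.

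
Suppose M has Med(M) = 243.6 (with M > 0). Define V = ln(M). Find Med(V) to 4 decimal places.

Med(V) = 5.4955

ln(M) is monotone on this domain, so Med(V) = ln(243.6) ≈ 5.4955.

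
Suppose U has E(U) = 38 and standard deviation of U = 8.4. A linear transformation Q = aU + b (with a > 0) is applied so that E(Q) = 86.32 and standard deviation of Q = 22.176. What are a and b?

a = 2.64, b = -14

standard deviation of Q = a·standard deviation of U (a > 0), so a = 22.176/8.4 = 2.64.
E(Q) = a·E(U) + b, so b = 86.32 − 2.64·38 = -14.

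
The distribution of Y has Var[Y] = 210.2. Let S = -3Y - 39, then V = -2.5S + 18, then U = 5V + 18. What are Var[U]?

Var[U] = 295593.75

Var[S] = (-3)²·210.2 = 1891.8.
Var[V] = (-2.5)²·1891.8 = 11823.75.
Var[U] = 5²·11823.75 = 295593.75.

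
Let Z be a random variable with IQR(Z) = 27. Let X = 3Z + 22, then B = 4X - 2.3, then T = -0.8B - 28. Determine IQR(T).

IQR(T) = 259.2

IQR(X) = |3|·27 = 81.
IQR(B) = |4|·81 = 324.
IQR(T) = |-0.8|·324 = 259.2.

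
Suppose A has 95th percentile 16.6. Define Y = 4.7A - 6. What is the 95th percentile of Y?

95th percentile of Y = 72.02

Since a = 4.7 > 0 the transformation is increasing, so the 95th percentile of Y = a·(P_{95} of A) + b = 4.7·16.6 + (-6) = 72.02.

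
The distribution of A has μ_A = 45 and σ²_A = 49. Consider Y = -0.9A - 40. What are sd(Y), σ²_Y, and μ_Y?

Y = -0.9A - 40 is linear with a = -0.9, b = -40.
sd(A) = √49 = 7.
sd(Y) = |a|·sd(A) = |-0.9|·7 = 6.3.
σ²_Y = a²·σ²_A = (-0.9)²·49 = 39.69 (the additive constant -40 does not affect variance).
μ_Y = a·μ_A + b = (-0.9)·45 + (-40) = -80.5.

sd(Y) = 6.3, σ²_Y = 39.69, μ_Y = -80.5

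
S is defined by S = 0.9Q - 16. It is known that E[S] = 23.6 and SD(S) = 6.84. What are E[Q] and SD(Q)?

E[Q] = 44, SD(Q) = 7.6

From S = 0.9Q - 16: E[S] = a·E[Q] + b, so E[Q] = (E[S] − b)/a = (23.6 − (-16))/0.9 = 44.
SD(S) = |a|·SD(Q), so SD(Q) = 6.84/|0.9| = 7.6.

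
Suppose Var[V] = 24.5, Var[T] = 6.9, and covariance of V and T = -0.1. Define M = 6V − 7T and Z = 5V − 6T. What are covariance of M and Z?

covariance of M and Z = 1031.9

By bilinearity, covariance of M and Z = ac·Var[V] + bd·Var[T] + (ad+bc)·covariance of V and T, with a=6, b=-7, c=5, d=-6.
ac·Var[V] = 6·5·24.5 = 735
bd·Var[T] = (-7)·(-6)·6.9 = 289.8
(ad+bc)·covariance of V and T = (-71)·(-0.1) = 7.1
covariance of M and Z = 735 + 289.8 + 7.1 = 1031.9.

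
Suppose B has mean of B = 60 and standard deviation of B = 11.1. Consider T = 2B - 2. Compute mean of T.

T = 2B - 2 is linear with a = 2, b = -2.
mean of T = a·mean of B + b = 2·60 + (-2) = 118.

mean of T = 118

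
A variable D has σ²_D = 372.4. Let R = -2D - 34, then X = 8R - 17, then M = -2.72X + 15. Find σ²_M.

σ²_R = (-2)²·372.4 = 1489.6.
σ²_X = 8²·1489.6 = 95334.4.
σ²_M = (-2.72)²·95334.4 = 705322.02496.

σ²_M = 705322.02496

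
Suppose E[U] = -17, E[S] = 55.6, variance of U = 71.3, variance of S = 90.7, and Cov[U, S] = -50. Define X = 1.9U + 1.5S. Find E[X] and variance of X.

E[X] = 51.1, variance of X = 176.468

E[X] = 1.9·E[U] + 1.5·E[S] = 1.9·(-17) + 1.5·55.6 = 51.1.
variance of X = a²·variance of U + b²·variance of S + 2ab·Cov[U, S] with a = 1.9, b = 1.5.
= 1.9²·71.3 + 1.5²·90.7 + 2·1.9·1.5·(-50)
= 257.393 + 204.075 + (-285) = 176.468.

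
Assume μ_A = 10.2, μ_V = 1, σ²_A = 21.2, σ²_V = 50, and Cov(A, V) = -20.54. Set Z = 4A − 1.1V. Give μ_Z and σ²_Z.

μ_Z = 39.7, σ²_Z = 580.452

μ_Z = 4·μ_A + (-1.1)·μ_V = 4·10.2 + (-1.1)·1 = 39.7.
σ²_Z = a²·σ²_A + b²·σ²_V + 2ab·Cov(A, V) with a = 4, b = -1.1.
= 4²·21.2 + (-1.1)²·50 + 2·4·(-1.1)·(-20.54)
= 339.2 + 60.5 + 180.752 = 580.452.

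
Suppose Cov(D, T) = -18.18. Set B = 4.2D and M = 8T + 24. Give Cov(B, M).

Cov(B, M) = a·c·Cov(D, T) = 4.2·8·(-18.18) = -610.848. Additive constants drop out.

Cov(B, M) = -610.848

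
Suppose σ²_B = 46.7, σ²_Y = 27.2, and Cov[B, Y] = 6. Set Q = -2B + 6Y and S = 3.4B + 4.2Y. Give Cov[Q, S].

Cov[Q, S] = 439.88

By bilinearity, Cov[Q, S] = ac·σ²_B + bd·σ²_Y + (ad+bc)·Cov[B, Y], with a=-2, b=6, c=3.4, d=4.2.
ac·σ²_B = (-2)·3.4·46.7 = -317.56
bd·σ²_Y = 6·4.2·27.2 = 685.44
(ad+bc)·Cov[B, Y] = (12)·6 = 72
Cov[Q, S] = -317.56 + 685.44 + 72 = 439.88.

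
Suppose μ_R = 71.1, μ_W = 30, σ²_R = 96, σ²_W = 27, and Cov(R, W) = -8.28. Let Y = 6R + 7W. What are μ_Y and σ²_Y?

μ_Y = 636.6, σ²_Y = 4083.48

μ_Y = 6·μ_R + 7·μ_W = 6·71.1 + 7·30 = 636.6.
σ²_Y = a²·σ²_R + b²·σ²_W + 2ab·Cov(R, W) with a = 6, b = 7.
= 6²·96 + 7²·27 + 2·6·7·(-8.28)
= 3456 + 1323 + (-695.52) = 4083.48.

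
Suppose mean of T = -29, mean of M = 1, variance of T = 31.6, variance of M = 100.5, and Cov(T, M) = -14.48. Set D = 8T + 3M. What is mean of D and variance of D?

mean of D = 8·mean of T + 3·mean of M = 8·(-29) + 3·1 = -229.
variance of D = a²·variance of T + b²·variance of M + 2ab·Cov(T, M) with a = 8, b = 3.
= 8²·31.6 + 3²·100.5 + 2·8·3·(-14.48)
= 2022.4 + 904.5 + (-695.04) = 2231.86.

mean of D = -229, variance of D = 2231.86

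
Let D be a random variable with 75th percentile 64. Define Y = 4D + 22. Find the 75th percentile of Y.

75th percentile of Y = 278

Since a = 4 > 0 the transformation is increasing, so the 75th percentile of Y = a·(P_{75} of D) + b = 4·64 + 22 = 278.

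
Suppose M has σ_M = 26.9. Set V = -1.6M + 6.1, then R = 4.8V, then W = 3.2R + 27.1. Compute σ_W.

σ_W = 661.0944

σ_V = |-1.6|·26.9 = 43.04.
σ_R = |4.8|·43.04 = 206.592.
σ_W = |3.2|·206.592 = 661.0944.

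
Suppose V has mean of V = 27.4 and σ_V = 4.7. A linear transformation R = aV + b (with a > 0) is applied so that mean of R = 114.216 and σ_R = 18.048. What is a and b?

a = 3.84, b = 9

σ_R = a·σ_V (a > 0), so a = 18.048/4.7 = 3.84.
mean of R = a·mean of V + b, so b = 114.216 − 3.84·27.4 = 9.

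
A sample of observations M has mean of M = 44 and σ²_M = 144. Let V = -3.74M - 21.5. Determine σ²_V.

σ²_V = 2014.2144

V = -3.74M - 21.5 is linear with a = -3.74, b = -21.5.
σ²_V = a²·σ²_M = (-3.74)²·144 = 2014.2144 (the additive constant -21.5 does not affect variance).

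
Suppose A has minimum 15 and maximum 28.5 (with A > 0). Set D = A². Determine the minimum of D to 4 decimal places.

min(D) = 225

A² is increasing on this domain, so min(D) comes from min(A) = 15: min(D) = square(15) = 225.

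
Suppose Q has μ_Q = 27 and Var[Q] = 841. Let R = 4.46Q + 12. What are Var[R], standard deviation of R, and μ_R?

Var[R] = 16728.8356, standard deviation of R = 129.34, μ_R = 132.42

R = 4.46Q + 12 is linear with a = 4.46, b = 12.
Var[R] = a²·Var[Q] = 4.46²·841 = 16728.8356 (the additive constant 12 does not affect variance).
standard deviation of Q = √841 = 29.
standard deviation of R = |a|·standard deviation of Q = |4.46|·29 = 129.34.
μ_R = a·μ_Q + b = 4.46·27 + 12 = 132.42.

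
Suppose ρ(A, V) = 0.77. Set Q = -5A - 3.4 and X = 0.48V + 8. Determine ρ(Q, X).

Linear rescalings preserve |correlation|; the slopes -5 and 0.48 have opposite signs, so the correlation flips sign: ρ(Q, X) = −ρ(A, V) = -0.77.

ρ(Q, X) = -0.77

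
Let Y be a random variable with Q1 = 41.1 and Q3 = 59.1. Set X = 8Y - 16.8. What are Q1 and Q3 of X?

Q1(X) = 312, Q3(X) = 456

a = 8 > 0: Q1(X) = a·Q1(Y)+b = 312, Q3(X) = a·Q3(Y)+b = 456.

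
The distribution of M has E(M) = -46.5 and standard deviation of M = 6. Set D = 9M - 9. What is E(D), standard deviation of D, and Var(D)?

E(D) = -427.5, standard deviation of D = 54, Var(D) = 2916

D = 9M - 9 is linear with a = 9, b = -9.
E(D) = a·E(M) + b = 9·(-46.5) + (-9) = -427.5.
standard deviation of D = |a|·standard deviation of M = |9|·6 = 54.
Var(M) = 6² = 36.
Var(D) = a²·Var(M) = 9²·36 = 2916 (the additive constant -9 does not affect variance).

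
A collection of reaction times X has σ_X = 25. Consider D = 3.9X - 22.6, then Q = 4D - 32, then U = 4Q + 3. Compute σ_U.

σ_D = |3.9|·25 = 97.5.
σ_Q = |4|·97.5 = 390.
σ_U = |4|·390 = 1560.

σ_U = 1560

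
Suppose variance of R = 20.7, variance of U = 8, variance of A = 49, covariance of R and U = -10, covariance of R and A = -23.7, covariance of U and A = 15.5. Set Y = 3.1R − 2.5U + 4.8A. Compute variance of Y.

variance of Y = 455.575

variance of Y = a²·variance of R + b²·variance of U + c²·variance of A + 2ab·covariance of R and U + 2ac·covariance of R and A + 2bc·covariance of U and A, with a = 3.1, b = -2.5, c = 4.8.
= 198.927 + 50 + 1128.96 + 155 + (-705.312) + (-372)
= 455.575.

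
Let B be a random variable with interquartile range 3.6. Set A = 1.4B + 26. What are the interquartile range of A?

Under A = aB + b, IQR(A) = |a|·IQR(B) = |1.4|·3.6 = 5.04 (shifts cancel; spread scales by |a|).

IQR(A) = 5.04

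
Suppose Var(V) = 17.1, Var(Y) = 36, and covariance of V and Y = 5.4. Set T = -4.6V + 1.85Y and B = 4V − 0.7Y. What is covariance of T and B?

covariance of T and B = -303.912

By bilinearity, covariance of T and B = ac·Var(V) + bd·Var(Y) + (ad+bc)·covariance of V and Y, with a=-4.6, b=1.85, c=4, d=-0.7.
ac·Var(V) = (-4.6)·4·17.1 = -314.64
bd·Var(Y) = 1.85·(-0.7)·36 = -46.62
(ad+bc)·covariance of V and Y = (10.62)·5.4 = 57.348
covariance of T and B = -314.64 + (-46.62) + 57.348 = -303.912.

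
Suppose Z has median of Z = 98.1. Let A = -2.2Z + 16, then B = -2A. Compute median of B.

median of B = 399.64

median of A = (-2.2)·98.1 + 16 = -199.82.
median of B = (-2)·(-199.82) = 399.64.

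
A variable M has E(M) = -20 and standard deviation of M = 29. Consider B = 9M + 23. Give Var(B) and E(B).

B = 9M + 23 is linear with a = 9, b = 23.
Var(M) = 29² = 841.
Var(B) = a²·Var(M) = 9²·841 = 68121 (the additive constant 23 does not affect variance).
E(B) = a·E(M) + b = 9·(-20) + 23 = -157.

Var(B) = 68121, E(B) = -157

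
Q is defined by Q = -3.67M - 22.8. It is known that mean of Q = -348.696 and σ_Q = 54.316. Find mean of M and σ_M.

From Q = -3.67M - 22.8: mean of Q = a·mean of M + b, so mean of M = (mean of Q − b)/a = (-348.696 − (-22.8))/(-3.67) = 88.8.
σ_Q = |a|·σ_M, so σ_M = 54.316/|-3.67| = 14.8.

mean of M = 88.8, σ_M = 14.8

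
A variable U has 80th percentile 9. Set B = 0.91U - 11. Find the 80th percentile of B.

Since a = 0.91 > 0 the transformation is increasing, so the 80th percentile of B = a·(P_{80} of U) + b = 0.91·9 + (-11) = -2.81.

80th percentile of B = -2.81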